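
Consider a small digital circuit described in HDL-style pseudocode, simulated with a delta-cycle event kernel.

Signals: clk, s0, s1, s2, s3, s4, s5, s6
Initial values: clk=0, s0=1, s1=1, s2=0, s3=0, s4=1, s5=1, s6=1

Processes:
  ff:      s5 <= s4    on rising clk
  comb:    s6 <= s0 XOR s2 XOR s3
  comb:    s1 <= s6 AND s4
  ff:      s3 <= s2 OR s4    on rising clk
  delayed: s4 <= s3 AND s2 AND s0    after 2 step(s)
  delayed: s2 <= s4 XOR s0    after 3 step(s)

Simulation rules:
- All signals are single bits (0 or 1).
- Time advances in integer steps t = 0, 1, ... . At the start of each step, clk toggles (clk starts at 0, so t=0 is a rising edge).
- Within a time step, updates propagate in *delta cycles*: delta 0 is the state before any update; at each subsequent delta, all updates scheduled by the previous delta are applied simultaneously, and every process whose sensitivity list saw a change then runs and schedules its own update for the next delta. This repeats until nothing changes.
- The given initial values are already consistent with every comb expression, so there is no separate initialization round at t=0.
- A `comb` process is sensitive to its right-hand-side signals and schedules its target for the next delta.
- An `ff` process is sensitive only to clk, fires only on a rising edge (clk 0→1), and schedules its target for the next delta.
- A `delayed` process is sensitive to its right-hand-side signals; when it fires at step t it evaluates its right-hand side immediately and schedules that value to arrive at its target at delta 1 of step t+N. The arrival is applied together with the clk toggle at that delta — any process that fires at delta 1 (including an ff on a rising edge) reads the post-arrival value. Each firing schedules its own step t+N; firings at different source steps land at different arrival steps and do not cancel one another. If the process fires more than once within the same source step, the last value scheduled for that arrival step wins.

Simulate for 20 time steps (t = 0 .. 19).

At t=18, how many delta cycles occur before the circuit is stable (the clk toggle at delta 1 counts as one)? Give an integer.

[bits: s1,s5,s0,clk,s4,s3,s6,s2]
t=0: Δ0=11101010 Δ1=11111010 Δ2=11111110 Δ3=11111100 Δ4=01111100 | 4Δ
t=1: Δ0=01111100 Δ1=01101100 | 1Δ
t=2: Δ0=01101100 Δ1=01110100 Δ2=00110000 Δ3=00110010 | 3Δ
t=3: Δ0=00110010 Δ1=00100010 | 1Δ
t=4: Δ0=00100010 Δ1=00110010 | 1Δ
t=5: Δ0=00110010 Δ1=00100011 Δ2=00100001 | 2Δ
t=6: Δ0=00100001 Δ1=00110001 Δ2=00110101 Δ3=00110111 | 3Δ
t=7: Δ0=00110111 Δ1=00100111 | 1Δ
t=8: Δ0=00100111 Δ1=00111111 Δ2=11111111 | 2Δ
t=9: Δ0=11111111 Δ1=11101111 | 1Δ
t=10: Δ0=11101111 Δ1=11111111 | 1Δ
t=11: Δ0=11111111 Δ1=11101110 Δ2=11101100 Δ3=01101100 | 3Δ
t=12: Δ0=01101100 Δ1=01111100 | 1Δ
t=13: Δ0=01111100 Δ1=01100100 | 1Δ
t=14: Δ0=01100100 Δ1=01110100 Δ2=00110000 Δ3=00110010 | 3Δ
t=15: Δ0=00110010 Δ1=00100010 | 1Δ
t=16: Δ0=00100010 Δ1=00110011 Δ2=00110101 Δ3=00110111 | 3Δ
t=17: Δ0=00110111 Δ1=00100111 | 1Δ
t=18: Δ0=00100111 Δ1=00111111 Δ2=11111111 | 2Δ
t=19: Δ0=11111111 Δ1=11101111 | 1Δ

2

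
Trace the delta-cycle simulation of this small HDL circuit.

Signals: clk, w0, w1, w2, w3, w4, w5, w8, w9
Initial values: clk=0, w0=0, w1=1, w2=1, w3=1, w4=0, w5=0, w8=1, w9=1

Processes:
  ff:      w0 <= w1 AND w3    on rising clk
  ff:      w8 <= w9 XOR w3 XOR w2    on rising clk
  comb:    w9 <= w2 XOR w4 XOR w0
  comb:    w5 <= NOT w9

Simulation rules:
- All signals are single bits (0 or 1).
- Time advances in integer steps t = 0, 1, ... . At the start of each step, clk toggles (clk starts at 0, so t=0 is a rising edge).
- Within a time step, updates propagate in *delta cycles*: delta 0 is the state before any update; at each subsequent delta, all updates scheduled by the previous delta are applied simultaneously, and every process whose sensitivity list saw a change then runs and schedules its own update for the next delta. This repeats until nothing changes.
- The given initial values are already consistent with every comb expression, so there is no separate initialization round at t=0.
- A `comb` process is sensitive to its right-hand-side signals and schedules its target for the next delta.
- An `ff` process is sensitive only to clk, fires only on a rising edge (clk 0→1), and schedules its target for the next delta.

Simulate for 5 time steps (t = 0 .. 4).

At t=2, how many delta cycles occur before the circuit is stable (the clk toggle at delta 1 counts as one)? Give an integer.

2

[bits: w5,w4,w1,w0,w9,w2,w3,w8,clk]
t=0: Δ0=001011110 Δ1=001011111 Δ2=001111111 Δ3=001101111 Δ4=101101111 | 4Δ
t=1: Δ0=101101111 Δ1=101101110 | 1Δ
t=2: Δ0=101101110 Δ1=101101111 Δ2=101101101 | 2Δ
t=3: Δ0=101101101 Δ1=101101100 | 1Δ
t=4: Δ0=101101100 Δ1=101101101 | 1Δ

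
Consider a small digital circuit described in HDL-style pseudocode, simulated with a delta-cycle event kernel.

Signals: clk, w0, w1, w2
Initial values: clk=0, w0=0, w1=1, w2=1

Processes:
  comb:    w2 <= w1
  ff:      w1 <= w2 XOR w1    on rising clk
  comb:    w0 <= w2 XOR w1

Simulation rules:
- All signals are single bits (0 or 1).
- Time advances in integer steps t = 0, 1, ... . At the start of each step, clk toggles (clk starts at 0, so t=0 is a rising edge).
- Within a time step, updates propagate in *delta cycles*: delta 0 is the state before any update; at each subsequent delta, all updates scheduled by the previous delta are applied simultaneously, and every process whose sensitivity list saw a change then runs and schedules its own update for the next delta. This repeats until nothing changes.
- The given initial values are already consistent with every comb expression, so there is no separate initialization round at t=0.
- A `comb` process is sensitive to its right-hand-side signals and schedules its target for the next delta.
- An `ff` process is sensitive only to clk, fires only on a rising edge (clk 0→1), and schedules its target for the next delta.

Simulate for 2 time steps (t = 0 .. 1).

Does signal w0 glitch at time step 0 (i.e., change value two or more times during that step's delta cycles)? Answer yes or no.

[bits: w0,clk,w1,w2]
t=0: Δ0=0011 Δ1=0111 Δ2=0101 Δ3=1100 Δ4=0100 | 4Δ
t=1: Δ0=0100 Δ1=0000 | 1Δ

yes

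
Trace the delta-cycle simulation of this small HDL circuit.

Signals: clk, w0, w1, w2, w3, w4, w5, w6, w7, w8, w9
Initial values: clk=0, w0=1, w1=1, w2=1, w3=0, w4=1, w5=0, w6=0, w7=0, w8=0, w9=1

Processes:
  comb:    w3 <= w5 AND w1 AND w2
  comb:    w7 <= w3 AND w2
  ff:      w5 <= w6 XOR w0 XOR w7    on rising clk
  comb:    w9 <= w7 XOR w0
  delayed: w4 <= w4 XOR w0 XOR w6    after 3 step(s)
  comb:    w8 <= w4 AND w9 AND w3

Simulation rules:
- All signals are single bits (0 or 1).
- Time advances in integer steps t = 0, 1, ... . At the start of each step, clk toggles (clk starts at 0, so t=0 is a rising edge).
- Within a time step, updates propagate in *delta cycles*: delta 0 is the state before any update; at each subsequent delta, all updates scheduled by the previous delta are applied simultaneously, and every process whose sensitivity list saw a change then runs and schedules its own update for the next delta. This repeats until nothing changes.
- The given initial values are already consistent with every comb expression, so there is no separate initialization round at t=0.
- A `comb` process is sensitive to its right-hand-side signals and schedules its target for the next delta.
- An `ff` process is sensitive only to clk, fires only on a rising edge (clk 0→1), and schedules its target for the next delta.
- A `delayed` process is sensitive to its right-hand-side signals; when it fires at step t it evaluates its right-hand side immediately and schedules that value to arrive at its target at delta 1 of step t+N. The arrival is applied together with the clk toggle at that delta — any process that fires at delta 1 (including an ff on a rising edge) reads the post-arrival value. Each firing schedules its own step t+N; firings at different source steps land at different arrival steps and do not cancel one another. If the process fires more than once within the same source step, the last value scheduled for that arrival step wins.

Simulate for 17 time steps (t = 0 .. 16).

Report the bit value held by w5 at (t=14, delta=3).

t=0 Δ0: w5=0 w4=1 w3=0 clk=0 w1=1 w9=1 w7=0 w6=0 w8=0 w0=1 w2=1
  Δ1: clk:0→1
  Δ2: w5:0→1
  Δ3: w3:0→1
  Δ4: w7:0→1, w8:0→1
  Δ5: w9:1→0
  Δ6: w8:1→0
  (6Δ to stable)
t=1 Δ0: w5=1 w4=1 w3=1 clk=1 w1=1 w9=0 w7=1 w6=0 w8=0 w0=1 w2=1
  Δ1: clk:1→0
  (1Δ to stable)
t=2 Δ0: w5=1 w4=1 w3=1 clk=0 w1=1 w9=0 w7=1 w6=0 w8=0 w0=1 w2=1
  Δ1: clk:0→1
  Δ2: w5:1→0
  Δ3: w3:1→0
  Δ4: w7:1→0
  Δ5: w9:0→1
  (5Δ to stable)
t=3 Δ0: w5=0 w4=1 w3=0 clk=1 w1=1 w9=1 w7=0 w6=0 w8=0 w0=1 w2=1
  Δ1: clk:1→0
  (1Δ to stable)
t=4 Δ0: w5=0 w4=1 w3=0 clk=0 w1=1 w9=1 w7=0 w6=0 w8=0 w0=1 w2=1
  Δ1: clk:0→1
  Δ2: w5:0→1
  Δ3: w3:0→1
  Δ4: w7:0→1, w8:0→1
  Δ5: w9:1→0
  Δ6: w8:1→0
  (6Δ to stable)
t=5 Δ0: w5=1 w4=1 w3=1 clk=1 w1=1 w9=0 w7=1 w6=0 w8=0 w0=1 w2=1
  Δ1: clk:1→0
  (1Δ to stable)
t=6 Δ0: w5=1 w4=1 w3=1 clk=0 w1=1 w9=0 w7=1 w6=0 w8=0 w0=1 w2=1
  Δ1: clk:0→1
  Δ2: w5:1→0
  Δ3: w3:1→0
  Δ4: w7:1→0
  Δ5: w9:0→1
  (5Δ to stable)
t=7 Δ0: w5=0 w4=1 w3=0 clk=1 w1=1 w9=1 w7=0 w6=0 w8=0 w0=1 w2=1
  Δ1: clk:1→0
  (1Δ to stable)
t=8 Δ0: w5=0 w4=1 w3=0 clk=0 w1=1 w9=1 w7=0 w6=0 w8=0 w0=1 w2=1
  Δ1: clk:0→1
  Δ2: w5:0→1
  Δ3: w3:0→1
  Δ4: w7:0→1, w8:0→1
  Δ5: w9:1→0
  Δ6: w8:1→0
  (6Δ to stable)
t=9 Δ0: w5=1 w4=1 w3=1 clk=1 w1=1 w9=0 w7=1 w6=0 w8=0 w0=1 w2=1
  Δ1: clk:1→0
  (1Δ to stable)
t=10 Δ0: w5=1 w4=1 w3=1 clk=0 w1=1 w9=0 w7=1 w6=0 w8=0 w0=1 w2=1
  Δ1: clk:0→1
  Δ2: w5:1→0
  Δ3: w3:1→0
  Δ4: w7:1→0
  Δ5: w9:0→1
  (5Δ to stable)
t=11 Δ0: w5=0 w4=1 w3=0 clk=1 w1=1 w9=1 w7=0 w6=0 w8=0 w0=1 w2=1
  Δ1: clk:1→0
  (1Δ to stable)
t=12 Δ0: w5=0 w4=1 w3=0 clk=0 w1=1 w9=1 w7=0 w6=0 w8=0 w0=1 w2=1
  Δ1: clk:0→1
  Δ2: w5:0→1
  Δ3: w3:0→1
  Δ4: w7:0→1, w8:0→1
  Δ5: w9:1→0
  Δ6: w8:1→0
  (6Δ to stable)
t=13 Δ0: w5=1 w4=1 w3=1 clk=1 w1=1 w9=0 w7=1 w6=0 w8=0 w0=1 w2=1
  Δ1: clk:1→0
  (1Δ to stable)
t=14 Δ0: w5=1 w4=1 w3=1 clk=0 w1=1 w9=0 w7=1 w6=0 w8=0 w0=1 w2=1
  Δ1: clk:0→1
  Δ2: w5:1→0
  Δ3: w3:1→0
  Δ4: w7:1→0
  Δ5: w9:0→1
  (5Δ to stable)
t=15 Δ0: w5=0 w4=1 w3=0 clk=1 w1=1 w9=1 w7=0 w6=0 w8=0 w0=1 w2=1
  Δ1: clk:1→0
  (1Δ to stable)
t=16 Δ0: w5=0 w4=1 w3=0 clk=0 w1=1 w9=1 w7=0 w6=0 w8=0 w0=1 w2=1
  Δ1: clk:0→1
  Δ2: w5:0→1
  Δ3: w3:0→1
  Δ4: w7:0→1, w8:0→1
  Δ5: w9:1→0
  Δ6: w8:1→0
  (6Δ to stable)

0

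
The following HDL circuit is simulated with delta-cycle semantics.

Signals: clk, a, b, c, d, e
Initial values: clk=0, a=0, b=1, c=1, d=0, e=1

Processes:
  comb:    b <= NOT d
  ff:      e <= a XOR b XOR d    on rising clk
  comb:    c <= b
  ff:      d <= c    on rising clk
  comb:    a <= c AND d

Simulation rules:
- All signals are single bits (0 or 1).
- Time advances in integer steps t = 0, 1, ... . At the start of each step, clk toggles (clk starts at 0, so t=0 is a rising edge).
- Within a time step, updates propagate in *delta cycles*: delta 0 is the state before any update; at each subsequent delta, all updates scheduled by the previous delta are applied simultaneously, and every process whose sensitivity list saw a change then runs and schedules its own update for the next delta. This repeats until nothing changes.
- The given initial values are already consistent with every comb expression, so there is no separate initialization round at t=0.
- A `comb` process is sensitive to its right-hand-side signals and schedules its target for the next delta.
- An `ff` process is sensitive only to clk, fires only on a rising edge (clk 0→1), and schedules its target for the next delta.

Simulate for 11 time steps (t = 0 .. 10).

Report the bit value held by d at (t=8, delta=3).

1

t0.Δ0 a=0 c=1 b=1 e=1 d=0 clk=0
t0.Δ1 a=0 c=1 b=1 e=1 d=0 clk=1
t0.Δ2 a=0 c=1 b=1 e=1 d=1 clk=1
t0.Δ3 a=1 c=1 b=0 e=1 d=1 clk=1
t0.Δ4 a=1 c=0 b=0 e=1 d=1 clk=1
t0.Δ5 a=0 c=0 b=0 e=1 d=1 clk=1
t1.Δ0 a=0 c=0 b=0 e=1 d=1 clk=1
t1.Δ1 a=0 c=0 b=0 e=1 d=1 clk=0
t2.Δ0 a=0 c=0 b=0 e=1 d=1 clk=0
t2.Δ1 a=0 c=0 b=0 e=1 d=1 clk=1
t2.Δ2 a=0 c=0 b=0 e=1 d=0 clk=1
t2.Δ3 a=0 c=0 b=1 e=1 d=0 clk=1
t2.Δ4 a=0 c=1 b=1 e=1 d=0 clk=1
t3.Δ0 a=0 c=1 b=1 e=1 d=0 clk=1
t3.Δ1 a=0 c=1 b=1 e=1 d=0 clk=0
t4.Δ0 a=0 c=1 b=1 e=1 d=0 clk=0
t4.Δ1 a=0 c=1 b=1 e=1 d=0 clk=1
t4.Δ2 a=0 c=1 b=1 e=1 d=1 clk=1
t4.Δ3 a=1 c=1 b=0 e=1 d=1 clk=1
t4.Δ4 a=1 c=0 b=0 e=1 d=1 clk=1
t4.Δ5 a=0 c=0 b=0 e=1 d=1 clk=1
t5.Δ0 a=0 c=0 b=0 e=1 d=1 clk=1
t5.Δ1 a=0 c=0 b=0 e=1 d=1 clk=0
t6.Δ0 a=0 c=0 b=0 e=1 d=1 clk=0
t6.Δ1 a=0 c=0 b=0 e=1 d=1 clk=1
t6.Δ2 a=0 c=0 b=0 e=1 d=0 clk=1
t6.Δ3 a=0 c=0 b=1 e=1 d=0 clk=1
t6.Δ4 a=0 c=1 b=1 e=1 d=0 clk=1
t7.Δ0 a=0 c=1 b=1 e=1 d=0 clk=1
t7.Δ1 a=0 c=1 b=1 e=1 d=0 clk=0
t8.Δ0 a=0 c=1 b=1 e=1 d=0 clk=0
t8.Δ1 a=0 c=1 b=1 e=1 d=0 clk=1
t8.Δ2 a=0 c=1 b=1 e=1 d=1 clk=1
t8.Δ3 a=1 c=1 b=0 e=1 d=1 clk=1
t8.Δ4 a=1 c=0 b=0 e=1 d=1 clk=1
t8.Δ5 a=0 c=0 b=0 e=1 d=1 clk=1
t9.Δ0 a=0 c=0 b=0 e=1 d=1 clk=1
t9.Δ1 a=0 c=0 b=0 e=1 d=1 clk=0
t10.Δ0 a=0 c=0 b=0 e=1 d=1 clk=0
t10.Δ1 a=0 c=0 b=0 e=1 d=1 clk=1
t10.Δ2 a=0 c=0 b=0 e=1 d=0 clk=1
t10.Δ3 a=0 c=0 b=1 e=1 d=0 clk=1
t10.Δ4 a=0 c=1 b=1 e=1 d=0 clk=1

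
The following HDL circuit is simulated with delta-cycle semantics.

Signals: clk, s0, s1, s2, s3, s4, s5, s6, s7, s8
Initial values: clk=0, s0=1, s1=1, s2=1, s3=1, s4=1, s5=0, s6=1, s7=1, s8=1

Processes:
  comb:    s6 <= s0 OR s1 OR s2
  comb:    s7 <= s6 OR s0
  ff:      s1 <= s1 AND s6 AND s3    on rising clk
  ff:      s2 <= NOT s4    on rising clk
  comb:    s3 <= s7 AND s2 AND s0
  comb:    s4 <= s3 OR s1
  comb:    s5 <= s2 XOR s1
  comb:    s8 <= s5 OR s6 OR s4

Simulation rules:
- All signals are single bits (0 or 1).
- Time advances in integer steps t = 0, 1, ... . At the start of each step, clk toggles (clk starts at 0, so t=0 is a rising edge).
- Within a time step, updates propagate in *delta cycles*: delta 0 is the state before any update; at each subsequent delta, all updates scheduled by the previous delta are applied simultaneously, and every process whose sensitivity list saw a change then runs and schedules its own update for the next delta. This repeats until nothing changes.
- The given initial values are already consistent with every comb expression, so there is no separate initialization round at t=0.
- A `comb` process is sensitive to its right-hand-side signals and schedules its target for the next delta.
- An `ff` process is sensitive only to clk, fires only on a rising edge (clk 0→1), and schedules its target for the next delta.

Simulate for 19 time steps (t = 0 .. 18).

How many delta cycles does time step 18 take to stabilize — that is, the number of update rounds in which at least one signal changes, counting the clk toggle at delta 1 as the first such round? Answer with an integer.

4

t0.Δ0 s8=1 clk=0 s4=1 s1=1 s3=1 s2=1 s6=1 s7=1 s5=0 s0=1
t0.Δ1 s8=1 clk=1 s4=1 s1=1 s3=1 s2=1 s6=1 s7=1 s5=0 s0=1
t0.Δ2 s8=1 clk=1 s4=1 s1=1 s3=1 s2=0 s6=1 s7=1 s5=0 s0=1
t0.Δ3 s8=1 clk=1 s4=1 s1=1 s3=0 s2=0 s6=1 s7=1 s5=1 s0=1
t1.Δ0 s8=1 clk=1 s4=1 s1=1 s3=0 s2=0 s6=1 s7=1 s5=1 s0=1
t1.Δ1 s8=1 clk=0 s4=1 s1=1 s3=0 s2=0 s6=1 s7=1 s5=1 s0=1
t2.Δ0 s8=1 clk=0 s4=1 s1=1 s3=0 s2=0 s6=1 s7=1 s5=1 s0=1
t2.Δ1 s8=1 clk=1 s4=1 s1=1 s3=0 s2=0 s6=1 s7=1 s5=1 s0=1
t2.Δ2 s8=1 clk=1 s4=1 s1=0 s3=0 s2=0 s6=1 s7=1 s5=1 s0=1
t2.Δ3 s8=1 clk=1 s4=0 s1=0 s3=0 s2=0 s6=1 s7=1 s5=0 s0=1
t3.Δ0 s8=1 clk=1 s4=0 s1=0 s3=0 s2=0 s6=1 s7=1 s5=0 s0=1
t3.Δ1 s8=1 clk=0 s4=0 s1=0 s3=0 s2=0 s6=1 s7=1 s5=0 s0=1
t4.Δ0 s8=1 clk=0 s4=0 s1=0 s3=0 s2=0 s6=1 s7=1 s5=0 s0=1
t4.Δ1 s8=1 clk=1 s4=0 s1=0 s3=0 s2=0 s6=1 s7=1 s5=0 s0=1
t4.Δ2 s8=1 clk=1 s4=0 s1=0 s3=0 s2=1 s6=1 s7=1 s5=0 s0=1
t4.Δ3 s8=1 clk=1 s4=0 s1=0 s3=1 s2=1 s6=1 s7=1 s5=1 s0=1
t4.Δ4 s8=1 clk=1 s4=1 s1=0 s3=1 s2=1 s6=1 s7=1 s5=1 s0=1
t5.Δ0 s8=1 clk=1 s4=1 s1=0 s3=1 s2=1 s6=1 s7=1 s5=1 s0=1
t5.Δ1 s8=1 clk=0 s4=1 s1=0 s3=1 s2=1 s6=1 s7=1 s5=1 s0=1
t6.Δ0 s8=1 clk=0 s4=1 s1=0 s3=1 s2=1 s6=1 s7=1 s5=1 s0=1
t6.Δ1 s8=1 clk=1 s4=1 s1=0 s3=1 s2=1 s6=1 s7=1 s5=1 s0=1
t6.Δ2 s8=1 clk=1 s4=1 s1=0 s3=1 s2=0 s6=1 s7=1 s5=1 s0=1
t6.Δ3 s8=1 clk=1 s4=1 s1=0 s3=0 s2=0 s6=1 s7=1 s5=0 s0=1
t6.Δ4 s8=1 clk=1 s4=0 s1=0 s3=0 s2=0 s6=1 s7=1 s5=0 s0=1
t7.Δ0 s8=1 clk=1 s4=0 s1=0 s3=0 s2=0 s6=1 s7=1 s5=0 s0=1
t7.Δ1 s8=1 clk=0 s4=0 s1=0 s3=0 s2=0 s6=1 s7=1 s5=0 s0=1
t8.Δ0 s8=1 clk=0 s4=0 s1=0 s3=0 s2=0 s6=1 s7=1 s5=0 s0=1
t8.Δ1 s8=1 clk=1 s4=0 s1=0 s3=0 s2=0 s6=1 s7=1 s5=0 s0=1
t8.Δ2 s8=1 clk=1 s4=0 s1=0 s3=0 s2=1 s6=1 s7=1 s5=0 s0=1
t8.Δ3 s8=1 clk=1 s4=0 s1=0 s3=1 s2=1 s6=1 s7=1 s5=1 s0=1
t8.Δ4 s8=1 clk=1 s4=1 s1=0 s3=1 s2=1 s6=1 s7=1 s5=1 s0=1
t9.Δ0 s8=1 clk=1 s4=1 s1=0 s3=1 s2=1 s6=1 s7=1 s5=1 s0=1
t9.Δ1 s8=1 clk=0 s4=1 s1=0 s3=1 s2=1 s6=1 s7=1 s5=1 s0=1
t10.Δ0 s8=1 clk=0 s4=1 s1=0 s3=1 s2=1 s6=1 s7=1 s5=1 s0=1
t10.Δ1 s8=1 clk=1 s4=1 s1=0 s3=1 s2=1 s6=1 s7=1 s5=1 s0=1
t10.Δ2 s8=1 clk=1 s4=1 s1=0 s3=1 s2=0 s6=1 s7=1 s5=1 s0=1
t10.Δ3 s8=1 clk=1 s4=1 s1=0 s3=0 s2=0 s6=1 s7=1 s5=0 s0=1
t10.Δ4 s8=1 clk=1 s4=0 s1=0 s3=0 s2=0 s6=1 s7=1 s5=0 s0=1
t11.Δ0 s8=1 clk=1 s4=0 s1=0 s3=0 s2=0 s6=1 s7=1 s5=0 s0=1
t11.Δ1 s8=1 clk=0 s4=0 s1=0 s3=0 s2=0 s6=1 s7=1 s5=0 s0=1
t12.Δ0 s8=1 clk=0 s4=0 s1=0 s3=0 s2=0 s6=1 s7=1 s5=0 s0=1
t12.Δ1 s8=1 clk=1 s4=0 s1=0 s3=0 s2=0 s6=1 s7=1 s5=0 s0=1
t12.Δ2 s8=1 clk=1 s4=0 s1=0 s3=0 s2=1 s6=1 s7=1 s5=0 s0=1
t12.Δ3 s8=1 clk=1 s4=0 s1=0 s3=1 s2=1 s6=1 s7=1 s5=1 s0=1
t12.Δ4 s8=1 clk=1 s4=1 s1=0 s3=1 s2=1 s6=1 s7=1 s5=1 s0=1
t13.Δ0 s8=1 clk=1 s4=1 s1=0 s3=1 s2=1 s6=1 s7=1 s5=1 s0=1
t13.Δ1 s8=1 clk=0 s4=1 s1=0 s3=1 s2=1 s6=1 s7=1 s5=1 s0=1
t14.Δ0 s8=1 clk=0 s4=1 s1=0 s3=1 s2=1 s6=1 s7=1 s5=1 s0=1
t14.Δ1 s8=1 clk=1 s4=1 s1=0 s3=1 s2=1 s6=1 s7=1 s5=1 s0=1
t14.Δ2 s8=1 clk=1 s4=1 s1=0 s3=1 s2=0 s6=1 s7=1 s5=1 s0=1
t14.Δ3 s8=1 clk=1 s4=1 s1=0 s3=0 s2=0 s6=1 s7=1 s5=0 s0=1
t14.Δ4 s8=1 clk=1 s4=0 s1=0 s3=0 s2=0 s6=1 s7=1 s5=0 s0=1
t15.Δ0 s8=1 clk=1 s4=0 s1=0 s3=0 s2=0 s6=1 s7=1 s5=0 s0=1
t15.Δ1 s8=1 clk=0 s4=0 s1=0 s3=0 s2=0 s6=1 s7=1 s5=0 s0=1
t16.Δ0 s8=1 clk=0 s4=0 s1=0 s3=0 s2=0 s6=1 s7=1 s5=0 s0=1
t16.Δ1 s8=1 clk=1 s4=0 s1=0 s3=0 s2=0 s6=1 s7=1 s5=0 s0=1
t16.Δ2 s8=1 clk=1 s4=0 s1=0 s3=0 s2=1 s6=1 s7=1 s5=0 s0=1
t16.Δ3 s8=1 clk=1 s4=0 s1=0 s3=1 s2=1 s6=1 s7=1 s5=1 s0=1
t16.Δ4 s8=1 clk=1 s4=1 s1=0 s3=1 s2=1 s6=1 s7=1 s5=1 s0=1
t17.Δ0 s8=1 clk=1 s4=1 s1=0 s3=1 s2=1 s6=1 s7=1 s5=1 s0=1
t17.Δ1 s8=1 clk=0 s4=1 s1=0 s3=1 s2=1 s6=1 s7=1 s5=1 s0=1
t18.Δ0 s8=1 clk=0 s4=1 s1=0 s3=1 s2=1 s6=1 s7=1 s5=1 s0=1
t18.Δ1 s8=1 clk=1 s4=1 s1=0 s3=1 s2=1 s6=1 s7=1 s5=1 s0=1
t18.Δ2 s8=1 clk=1 s4=1 s1=0 s3=1 s2=0 s6=1 s7=1 s5=1 s0=1
t18.Δ3 s8=1 clk=1 s4=1 s1=0 s3=0 s2=0 s6=1 s7=1 s5=0 s0=1
t18.Δ4 s8=1 clk=1 s4=0 s1=0 s3=0 s2=0 s6=1 s7=1 s5=0 s0=1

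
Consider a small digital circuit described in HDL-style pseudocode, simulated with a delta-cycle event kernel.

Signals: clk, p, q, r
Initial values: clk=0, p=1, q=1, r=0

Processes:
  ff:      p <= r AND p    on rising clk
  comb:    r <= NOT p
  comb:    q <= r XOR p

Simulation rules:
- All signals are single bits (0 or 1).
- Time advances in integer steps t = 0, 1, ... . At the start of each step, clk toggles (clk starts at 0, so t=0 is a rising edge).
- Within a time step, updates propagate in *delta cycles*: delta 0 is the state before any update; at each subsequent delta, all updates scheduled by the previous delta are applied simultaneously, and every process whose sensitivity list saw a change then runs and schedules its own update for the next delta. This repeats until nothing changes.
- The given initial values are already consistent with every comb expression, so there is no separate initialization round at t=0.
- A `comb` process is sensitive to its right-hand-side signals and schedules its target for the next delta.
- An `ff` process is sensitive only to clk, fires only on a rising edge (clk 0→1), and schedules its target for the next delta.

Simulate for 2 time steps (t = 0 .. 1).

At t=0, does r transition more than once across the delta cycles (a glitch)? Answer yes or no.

no

t=0 Δ0: r=0 p=1 clk=0 q=1
  Δ1: clk:0→1
  Δ2: p:1→0
  Δ3: r:0→1, q:1→0
  Δ4: q:0→1
  (4Δ to stable)
t=1 Δ0: r=1 p=0 clk=1 q=1
  Δ1: clk:1→0
  (1Δ to stable)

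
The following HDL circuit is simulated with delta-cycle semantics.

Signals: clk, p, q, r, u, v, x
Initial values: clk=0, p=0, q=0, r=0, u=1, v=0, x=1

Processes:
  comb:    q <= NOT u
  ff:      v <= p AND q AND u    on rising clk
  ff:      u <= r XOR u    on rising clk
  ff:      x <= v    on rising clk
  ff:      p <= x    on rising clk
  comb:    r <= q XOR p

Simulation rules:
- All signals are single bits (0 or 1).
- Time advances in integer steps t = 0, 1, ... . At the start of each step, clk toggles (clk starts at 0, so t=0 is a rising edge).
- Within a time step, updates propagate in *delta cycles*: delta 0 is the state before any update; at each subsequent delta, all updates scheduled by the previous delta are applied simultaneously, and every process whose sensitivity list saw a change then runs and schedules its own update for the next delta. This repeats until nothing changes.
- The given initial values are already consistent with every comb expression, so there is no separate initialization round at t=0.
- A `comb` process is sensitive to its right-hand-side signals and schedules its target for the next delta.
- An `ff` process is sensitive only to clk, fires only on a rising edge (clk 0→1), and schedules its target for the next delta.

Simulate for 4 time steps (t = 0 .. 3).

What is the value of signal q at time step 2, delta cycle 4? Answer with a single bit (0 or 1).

1

[bits: v,u,x,p,r,q,clk]
t=0: Δ0=0110000 Δ1=0110001 Δ2=0101001 Δ3=0101101 | 3Δ
t=1: Δ0=0101101 Δ1=0101100 | 1Δ
t=2: Δ0=0101100 Δ1=0101101 Δ2=0000101 Δ3=0000011 Δ4=0000111 | 4Δ
t=3: Δ0=0000111 Δ1=0000110 | 1Δ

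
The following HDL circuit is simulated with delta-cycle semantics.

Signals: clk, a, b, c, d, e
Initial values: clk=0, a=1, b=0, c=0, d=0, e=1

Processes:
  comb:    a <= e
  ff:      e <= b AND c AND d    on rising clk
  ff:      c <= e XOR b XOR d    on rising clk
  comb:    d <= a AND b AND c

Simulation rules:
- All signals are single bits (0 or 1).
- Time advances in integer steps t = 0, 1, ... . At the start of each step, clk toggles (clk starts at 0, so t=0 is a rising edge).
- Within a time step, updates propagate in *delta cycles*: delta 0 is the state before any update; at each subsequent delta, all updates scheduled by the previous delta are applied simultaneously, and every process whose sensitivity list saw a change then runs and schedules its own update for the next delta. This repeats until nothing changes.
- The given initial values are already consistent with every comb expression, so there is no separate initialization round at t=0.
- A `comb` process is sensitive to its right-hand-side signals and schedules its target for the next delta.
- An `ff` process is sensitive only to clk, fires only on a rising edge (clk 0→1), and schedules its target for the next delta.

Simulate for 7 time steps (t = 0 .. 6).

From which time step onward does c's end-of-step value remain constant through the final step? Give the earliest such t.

t0.Δ0 a=1 e=1 c=0 clk=0 d=0 b=0
t0.Δ1 a=1 e=1 c=0 clk=1 d=0 b=0
t0.Δ2 a=1 e=0 c=1 clk=1 d=0 b=0
t0.Δ3 a=0 e=0 c=1 clk=1 d=0 b=0
t1.Δ0 a=0 e=0 c=1 clk=1 d=0 b=0
t1.Δ1 a=0 e=0 c=1 clk=0 d=0 b=0
t2.Δ0 a=0 e=0 c=1 clk=0 d=0 b=0
t2.Δ1 a=0 e=0 c=1 clk=1 d=0 b=0
t2.Δ2 a=0 e=0 c=0 clk=1 d=0 b=0
t3.Δ0 a=0 e=0 c=0 clk=1 d=0 b=0
t3.Δ1 a=0 e=0 c=0 clk=0 d=0 b=0
t4.Δ0 a=0 e=0 c=0 clk=0 d=0 b=0
t4.Δ1 a=0 e=0 c=0 clk=1 d=0 b=0
t5.Δ0 a=0 e=0 c=0 clk=1 d=0 b=0
t5.Δ1 a=0 e=0 c=0 clk=0 d=0 b=0
t6.Δ0 a=0 e=0 c=0 clk=0 d=0 b=0
t6.Δ1 a=0 e=0 c=0 clk=1 d=0 b=0

2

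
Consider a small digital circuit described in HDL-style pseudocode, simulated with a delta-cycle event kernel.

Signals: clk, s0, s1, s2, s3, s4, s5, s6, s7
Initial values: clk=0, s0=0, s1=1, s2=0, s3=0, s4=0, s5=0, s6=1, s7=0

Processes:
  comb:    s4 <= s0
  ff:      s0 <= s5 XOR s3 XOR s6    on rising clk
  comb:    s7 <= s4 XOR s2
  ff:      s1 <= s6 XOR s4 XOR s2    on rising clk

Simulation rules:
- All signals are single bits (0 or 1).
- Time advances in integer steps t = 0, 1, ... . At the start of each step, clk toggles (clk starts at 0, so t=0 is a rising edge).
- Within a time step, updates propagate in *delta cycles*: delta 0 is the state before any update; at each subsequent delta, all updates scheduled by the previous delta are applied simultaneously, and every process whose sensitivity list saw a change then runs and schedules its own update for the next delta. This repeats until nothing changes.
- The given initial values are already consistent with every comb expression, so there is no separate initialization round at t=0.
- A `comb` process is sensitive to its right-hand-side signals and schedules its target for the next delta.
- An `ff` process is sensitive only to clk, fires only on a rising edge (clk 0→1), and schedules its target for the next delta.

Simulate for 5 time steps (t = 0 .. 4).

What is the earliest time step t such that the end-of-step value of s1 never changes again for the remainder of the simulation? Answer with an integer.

[bits: clk,s3,s2,s7,s6,s4,s5,s0,s1]
t=0: Δ0=000010001 Δ1=100010001 Δ2=100010011 Δ3=100011011 Δ4=100111011 | 4Δ
t=1: Δ0=100111011 Δ1=000111011 | 1Δ
t=2: Δ0=000111011 Δ1=100111011 Δ2=100111010 | 2Δ
t=3: Δ0=100111010 Δ1=000111010 | 1Δ
t=4: Δ0=000111010 Δ1=100111010 | 1Δ

2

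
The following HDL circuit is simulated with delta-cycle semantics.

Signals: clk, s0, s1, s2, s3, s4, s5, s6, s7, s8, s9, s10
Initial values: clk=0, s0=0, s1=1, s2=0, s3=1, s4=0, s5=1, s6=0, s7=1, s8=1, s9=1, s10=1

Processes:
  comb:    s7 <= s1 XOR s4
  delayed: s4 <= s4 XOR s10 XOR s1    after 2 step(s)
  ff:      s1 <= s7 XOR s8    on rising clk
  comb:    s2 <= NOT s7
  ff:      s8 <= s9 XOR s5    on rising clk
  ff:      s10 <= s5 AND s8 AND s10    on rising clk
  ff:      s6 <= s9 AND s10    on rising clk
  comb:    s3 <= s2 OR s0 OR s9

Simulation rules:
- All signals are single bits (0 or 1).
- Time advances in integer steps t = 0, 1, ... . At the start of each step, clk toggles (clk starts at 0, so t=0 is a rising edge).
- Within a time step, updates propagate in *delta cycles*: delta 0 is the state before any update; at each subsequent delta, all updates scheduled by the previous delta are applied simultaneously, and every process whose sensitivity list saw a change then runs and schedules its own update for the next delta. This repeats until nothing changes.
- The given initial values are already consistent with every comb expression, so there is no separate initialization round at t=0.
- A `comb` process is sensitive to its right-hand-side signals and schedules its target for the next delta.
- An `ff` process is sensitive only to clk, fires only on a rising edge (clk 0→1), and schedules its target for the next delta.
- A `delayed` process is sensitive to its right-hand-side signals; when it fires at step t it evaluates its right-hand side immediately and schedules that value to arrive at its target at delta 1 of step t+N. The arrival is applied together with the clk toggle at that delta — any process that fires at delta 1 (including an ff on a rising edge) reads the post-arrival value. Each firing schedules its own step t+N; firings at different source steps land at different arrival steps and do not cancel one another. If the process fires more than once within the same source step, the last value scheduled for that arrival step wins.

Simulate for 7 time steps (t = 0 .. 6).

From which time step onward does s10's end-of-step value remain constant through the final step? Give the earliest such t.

2

t0.Δ0 s7=1 s9=1 s6=0 s4=0 s3=1 s5=1 s8=1 s1=1 clk=0 s2=0 s10=1 s0=0
t0.Δ1 s7=1 s9=1 s6=0 s4=0 s3=1 s5=1 s8=1 s1=1 clk=1 s2=0 s10=1 s0=0
t0.Δ2 s7=1 s9=1 s6=1 s4=0 s3=1 s5=1 s8=0 s1=0 clk=1 s2=0 s10=1 s0=0
t0.Δ3 s7=0 s9=1 s6=1 s4=0 s3=1 s5=1 s8=0 s1=0 clk=1 s2=0 s10=1 s0=0
t0.Δ4 s7=0 s9=1 s6=1 s4=0 s3=1 s5=1 s8=0 s1=0 clk=1 s2=1 s10=1 s0=0
t1.Δ0 s7=0 s9=1 s6=1 s4=0 s3=1 s5=1 s8=0 s1=0 clk=1 s2=1 s10=1 s0=0
t1.Δ1 s7=0 s9=1 s6=1 s4=0 s3=1 s5=1 s8=0 s1=0 clk=0 s2=1 s10=1 s0=0
t2.Δ0 s7=0 s9=1 s6=1 s4=0 s3=1 s5=1 s8=0 s1=0 clk=0 s2=1 s10=1 s0=0
t2.Δ1 s7=0 s9=1 s6=1 s4=1 s3=1 s5=1 s8=0 s1=0 clk=1 s2=1 s10=1 s0=0
t2.Δ2 s7=1 s9=1 s6=1 s4=1 s3=1 s5=1 s8=0 s1=0 clk=1 s2=1 s10=0 s0=0
t2.Δ3 s7=1 s9=1 s6=1 s4=1 s3=1 s5=1 s8=0 s1=0 clk=1 s2=0 s10=0 s0=0
t3.Δ0 s7=1 s9=1 s6=1 s4=1 s3=1 s5=1 s8=0 s1=0 clk=1 s2=0 s10=0 s0=0
t3.Δ1 s7=1 s9=1 s6=1 s4=1 s3=1 s5=1 s8=0 s1=0 clk=0 s2=0 s10=0 s0=0
t4.Δ0 s7=1 s9=1 s6=1 s4=1 s3=1 s5=1 s8=0 s1=0 clk=0 s2=0 s10=0 s0=0
t4.Δ1 s7=1 s9=1 s6=1 s4=1 s3=1 s5=1 s8=0 s1=0 clk=1 s2=0 s10=0 s0=0
t4.Δ2 s7=1 s9=1 s6=0 s4=1 s3=1 s5=1 s8=0 s1=1 clk=1 s2=0 s10=0 s0=0
t4.Δ3 s7=0 s9=1 s6=0 s4=1 s3=1 s5=1 s8=0 s1=1 clk=1 s2=0 s10=0 s0=0
t4.Δ4 s7=0 s9=1 s6=0 s4=1 s3=1 s5=1 s8=0 s1=1 clk=1 s2=1 s10=0 s0=0
t5.Δ0 s7=0 s9=1 s6=0 s4=1 s3=1 s5=1 s8=0 s1=1 clk=1 s2=1 s10=0 s0=0
t5.Δ1 s7=0 s9=1 s6=0 s4=1 s3=1 s5=1 s8=0 s1=1 clk=0 s2=1 s10=0 s0=0
t6.Δ0 s7=0 s9=1 s6=0 s4=1 s3=1 s5=1 s8=0 s1=1 clk=0 s2=1 s10=0 s0=0
t6.Δ1 s7=0 s9=1 s6=0 s4=0 s3=1 s5=1 s8=0 s1=1 clk=1 s2=1 s10=0 s0=0
t6.Δ2 s7=1 s9=1 s6=0 s4=0 s3=1 s5=1 s8=0 s1=0 clk=1 s2=1 s10=0 s0=0
t6.Δ3 s7=0 s9=1 s6=0 s4=0 s3=1 s5=1 s8=0 s1=0 clk=1 s2=0 s10=0 s0=0
t6.Δ4 s7=0 s9=1 s6=0 s4=0 s3=1 s5=1 s8=0 s1=0 clk=1 s2=1 s10=0 s0=0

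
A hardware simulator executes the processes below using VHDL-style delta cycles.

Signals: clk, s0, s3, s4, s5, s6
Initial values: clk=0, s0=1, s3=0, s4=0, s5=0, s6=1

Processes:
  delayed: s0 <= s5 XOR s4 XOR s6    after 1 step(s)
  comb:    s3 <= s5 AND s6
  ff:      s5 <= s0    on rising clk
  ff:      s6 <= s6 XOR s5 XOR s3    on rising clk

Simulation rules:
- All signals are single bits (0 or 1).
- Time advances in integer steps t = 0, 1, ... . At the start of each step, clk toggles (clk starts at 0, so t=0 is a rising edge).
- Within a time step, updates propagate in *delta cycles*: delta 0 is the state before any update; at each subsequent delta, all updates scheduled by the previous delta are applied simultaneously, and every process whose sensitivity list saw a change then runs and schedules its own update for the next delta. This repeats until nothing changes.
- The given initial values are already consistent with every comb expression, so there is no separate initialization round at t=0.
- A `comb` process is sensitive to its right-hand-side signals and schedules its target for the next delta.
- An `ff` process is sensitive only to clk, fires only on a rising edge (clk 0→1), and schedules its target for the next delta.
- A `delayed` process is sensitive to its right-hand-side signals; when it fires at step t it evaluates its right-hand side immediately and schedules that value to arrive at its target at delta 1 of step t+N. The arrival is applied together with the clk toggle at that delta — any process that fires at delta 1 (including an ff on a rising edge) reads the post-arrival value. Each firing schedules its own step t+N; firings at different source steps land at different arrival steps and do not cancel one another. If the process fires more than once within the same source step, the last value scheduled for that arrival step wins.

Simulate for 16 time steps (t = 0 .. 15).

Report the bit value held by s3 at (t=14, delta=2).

1

[bits: s5,s3,clk,s0,s6,s4]
t=0: Δ0=000110 Δ1=001110 Δ2=101110 Δ3=111110 | 3Δ
t=1: Δ0=111110 Δ1=110010 | 1Δ
t=2: Δ0=110010 Δ1=111010 Δ2=011010 Δ3=001010 | 3Δ
t=3: Δ0=001010 Δ1=000110 | 1Δ
t=4: Δ0=000110 Δ1=001110 Δ2=101110 Δ3=111110 | 3Δ
t=5: Δ0=111110 Δ1=110010 | 1Δ
t=6: Δ0=110010 Δ1=111010 Δ2=011010 Δ3=001010 | 3Δ
t=7: Δ0=001010 Δ1=000110 | 1Δ
t=8: Δ0=000110 Δ1=001110 Δ2=101110 Δ3=111110 | 3Δ
t=9: Δ0=111110 Δ1=110010 | 1Δ
t=10: Δ0=110010 Δ1=111010 Δ2=011010 Δ3=001010 | 3Δ
t=11: Δ0=001010 Δ1=000110 | 1Δ
t=12: Δ0=000110 Δ1=001110 Δ2=101110 Δ3=111110 | 3Δ
t=13: Δ0=111110 Δ1=110010 | 1Δ
t=14: Δ0=110010 Δ1=111010 Δ2=011010 Δ3=001010 | 3Δ
t=15: Δ0=001010 Δ1=000110 | 1Δ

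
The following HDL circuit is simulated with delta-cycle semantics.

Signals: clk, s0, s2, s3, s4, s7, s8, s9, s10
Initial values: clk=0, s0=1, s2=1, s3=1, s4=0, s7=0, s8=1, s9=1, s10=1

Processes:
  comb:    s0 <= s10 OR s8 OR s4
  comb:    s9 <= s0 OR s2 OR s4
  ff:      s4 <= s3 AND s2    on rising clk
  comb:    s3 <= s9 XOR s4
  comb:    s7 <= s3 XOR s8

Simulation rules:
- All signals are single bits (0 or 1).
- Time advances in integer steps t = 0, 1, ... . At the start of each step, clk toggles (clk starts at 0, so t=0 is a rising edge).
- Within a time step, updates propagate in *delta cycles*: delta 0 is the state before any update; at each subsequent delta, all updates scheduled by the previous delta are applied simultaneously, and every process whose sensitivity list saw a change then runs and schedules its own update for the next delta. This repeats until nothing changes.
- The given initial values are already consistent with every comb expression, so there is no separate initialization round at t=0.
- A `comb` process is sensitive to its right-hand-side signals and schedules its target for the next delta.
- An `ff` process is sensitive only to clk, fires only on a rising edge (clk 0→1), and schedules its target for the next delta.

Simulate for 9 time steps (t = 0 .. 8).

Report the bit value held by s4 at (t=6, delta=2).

0

t=0 Δ0: s2=1 s0=1 clk=0 s9=1 s3=1 s7=0 s10=1 s8=1 s4=0
  Δ1: clk:0→1
  Δ2: s4:0→1
  Δ3: s3:1→0
  Δ4: s7:0→1
  (4Δ to stable)
t=1 Δ0: s2=1 s0=1 clk=1 s9=1 s3=0 s7=1 s10=1 s8=1 s4=1
  Δ1: clk:1→0
  (1Δ to stable)
t=2 Δ0: s2=1 s0=1 clk=0 s9=1 s3=0 s7=1 s10=1 s8=1 s4=1
  Δ1: clk:0→1
  Δ2: s4:1→0
  Δ3: s3:0→1
  Δ4: s7:1→0
  (4Δ to stable)
t=3 Δ0: s2=1 s0=1 clk=1 s9=1 s3=1 s7=0 s10=1 s8=1 s4=0
  Δ1: clk:1→0
  (1Δ to stable)
t=4 Δ0: s2=1 s0=1 clk=0 s9=1 s3=1 s7=0 s10=1 s8=1 s4=0
  Δ1: clk:0→1
  Δ2: s4:0→1
  Δ3: s3:1→0
  Δ4: s7:0→1
  (4Δ to stable)
t=5 Δ0: s2=1 s0=1 clk=1 s9=1 s3=0 s7=1 s10=1 s8=1 s4=1
  Δ1: clk:1→0
  (1Δ to stable)
t=6 Δ0: s2=1 s0=1 clk=0 s9=1 s3=0 s7=1 s10=1 s8=1 s4=1
  Δ1: clk:0→1
  Δ2: s4:1→0
  Δ3: s3:0→1
  Δ4: s7:1→0
  (4Δ to stable)
t=7 Δ0: s2=1 s0=1 clk=1 s9=1 s3=1 s7=0 s10=1 s8=1 s4=0
  Δ1: clk:1→0
  (1Δ to stable)
t=8 Δ0: s2=1 s0=1 clk=0 s9=1 s3=1 s7=0 s10=1 s8=1 s4=0
  Δ1: clk:0→1
  Δ2: s4:0→1
  Δ3: s3:1→0
  Δ4: s7:0→1
  (4Δ to stable)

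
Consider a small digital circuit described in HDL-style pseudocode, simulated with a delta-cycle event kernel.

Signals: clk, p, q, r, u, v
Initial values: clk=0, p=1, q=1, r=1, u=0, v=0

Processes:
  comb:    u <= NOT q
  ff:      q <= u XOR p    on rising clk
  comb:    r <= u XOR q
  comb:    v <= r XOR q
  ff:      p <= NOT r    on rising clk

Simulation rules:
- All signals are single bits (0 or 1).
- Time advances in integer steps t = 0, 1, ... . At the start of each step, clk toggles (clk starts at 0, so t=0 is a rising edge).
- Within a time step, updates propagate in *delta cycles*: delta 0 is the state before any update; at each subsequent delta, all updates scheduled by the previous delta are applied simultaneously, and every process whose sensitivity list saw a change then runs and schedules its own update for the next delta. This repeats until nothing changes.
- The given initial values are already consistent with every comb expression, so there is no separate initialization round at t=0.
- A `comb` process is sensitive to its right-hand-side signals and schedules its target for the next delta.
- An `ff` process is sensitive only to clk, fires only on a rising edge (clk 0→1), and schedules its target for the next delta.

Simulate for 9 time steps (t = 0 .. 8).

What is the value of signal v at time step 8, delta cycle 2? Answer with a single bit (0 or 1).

1

t=0 Δ0: p=1 r=1 u=0 q=1 v=0 clk=0
  Δ1: clk:0→1
  Δ2: p:1→0
  (2Δ to stable)
t=1 Δ0: p=0 r=1 u=0 q=1 v=0 clk=1
  Δ1: clk:1→0
  (1Δ to stable)
t=2 Δ0: p=0 r=1 u=0 q=1 v=0 clk=0
  Δ1: clk:0→1
  Δ2: q:1→0
  Δ3: r:1→0, u:0→1, v:0→1
  Δ4: r:0→1, v:1→0
  Δ5: v:0→1
  (5Δ to stable)
t=3 Δ0: p=0 r=1 u=1 q=0 v=1 clk=1
  Δ1: clk:1→0
  (1Δ to stable)
t=4 Δ0: p=0 r=1 u=1 q=0 v=1 clk=0
  Δ1: clk:0→1
  Δ2: q:0→1
  Δ3: r:1→0, u:1→0, v:1→0
  Δ4: r:0→1, v:0→1
  Δ5: v:1→0
  (5Δ to stable)
t=5 Δ0: p=0 r=1 u=0 q=1 v=0 clk=1
  Δ1: clk:1→0
  (1Δ to stable)
t=6 Δ0: p=0 r=1 u=0 q=1 v=0 clk=0
  Δ1: clk:0→1
  Δ2: q:1→0
  Δ3: r:1→0, u:0→1, v:0→1
  Δ4: r:0→1, v:1→0
  Δ5: v:0→1
  (5Δ to stable)
t=7 Δ0: p=0 r=1 u=1 q=0 v=1 clk=1
  Δ1: clk:1→0
  (1Δ to stable)
t=8 Δ0: p=0 r=1 u=1 q=0 v=1 clk=0
  Δ1: clk:0→1
  Δ2: q:0→1
  Δ3: r:1→0, u:1→0, v:1→0
  Δ4: r:0→1, v:0→1
  Δ5: v:1→0
  (5Δ to stable)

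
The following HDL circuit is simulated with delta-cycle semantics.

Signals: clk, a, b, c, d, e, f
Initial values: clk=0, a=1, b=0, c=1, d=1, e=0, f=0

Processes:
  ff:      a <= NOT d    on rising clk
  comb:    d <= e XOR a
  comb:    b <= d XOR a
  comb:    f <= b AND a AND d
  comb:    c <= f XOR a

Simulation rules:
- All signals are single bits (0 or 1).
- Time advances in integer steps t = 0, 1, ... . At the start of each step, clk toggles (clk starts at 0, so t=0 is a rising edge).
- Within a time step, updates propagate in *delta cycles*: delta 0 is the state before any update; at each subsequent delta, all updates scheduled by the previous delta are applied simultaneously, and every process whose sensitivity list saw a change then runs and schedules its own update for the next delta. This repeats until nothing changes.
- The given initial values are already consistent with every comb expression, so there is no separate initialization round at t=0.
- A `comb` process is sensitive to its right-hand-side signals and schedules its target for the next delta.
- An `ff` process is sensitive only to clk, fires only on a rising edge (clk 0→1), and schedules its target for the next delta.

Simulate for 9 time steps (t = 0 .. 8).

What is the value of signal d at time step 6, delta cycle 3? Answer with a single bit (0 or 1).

1

t=0 Δ0: e=0 d=1 b=0 clk=0 c=1 f=0 a=1
  Δ1: clk:0→1
  Δ2: a:1→0
  Δ3: d:1→0, b:0→1, c:1→0
  Δ4: b:1→0
  (4Δ to stable)
t=1 Δ0: e=0 d=0 b=0 clk=1 c=0 f=0 a=0
  Δ1: clk:1→0
  (1Δ to stable)
t=2 Δ0: e=0 d=0 b=0 clk=0 c=0 f=0 a=0
  Δ1: clk:0→1
  Δ2: a:0→1
  Δ3: d:0→1, b:0→1, c:0→1
  Δ4: b:1→0, f:0→1
  Δ5: c:1→0, f:1→0
  Δ6: c:0→1
  (6Δ to stable)
t=3 Δ0: e=0 d=1 b=0 clk=1 c=1 f=0 a=1
  Δ1: clk:1→0
  (1Δ to stable)
t=4 Δ0: e=0 d=1 b=0 clk=0 c=1 f=0 a=1
  Δ1: clk:0→1
  Δ2: a:1→0
  Δ3: d:1→0, b:0→1, c:1→0
  Δ4: b:1→0
  (4Δ to stable)
t=5 Δ0: e=0 d=0 b=0 clk=1 c=0 f=0 a=0
  Δ1: clk:1→0
  (1Δ to stable)
t=6 Δ0: e=0 d=0 b=0 clk=0 c=0 f=0 a=0
  Δ1: clk:0→1
  Δ2: a:0→1
  Δ3: d:0→1, b:0→1, c:0→1
  Δ4: b:1→0, f:0→1
  Δ5: c:1→0, f:1→0
  Δ6: c:0→1
  (6Δ to stable)
t=7 Δ0: e=0 d=1 b=0 clk=1 c=1 f=0 a=1
  Δ1: clk:1→0
  (1Δ to stable)
t=8 Δ0: e=0 d=1 b=0 clk=0 c=1 f=0 a=1
  Δ1: clk:0→1
  Δ2: a:1→0
  Δ3: d:1→0, b:0→1, c:1→0
  Δ4: b:1→0
  (4Δ to stable)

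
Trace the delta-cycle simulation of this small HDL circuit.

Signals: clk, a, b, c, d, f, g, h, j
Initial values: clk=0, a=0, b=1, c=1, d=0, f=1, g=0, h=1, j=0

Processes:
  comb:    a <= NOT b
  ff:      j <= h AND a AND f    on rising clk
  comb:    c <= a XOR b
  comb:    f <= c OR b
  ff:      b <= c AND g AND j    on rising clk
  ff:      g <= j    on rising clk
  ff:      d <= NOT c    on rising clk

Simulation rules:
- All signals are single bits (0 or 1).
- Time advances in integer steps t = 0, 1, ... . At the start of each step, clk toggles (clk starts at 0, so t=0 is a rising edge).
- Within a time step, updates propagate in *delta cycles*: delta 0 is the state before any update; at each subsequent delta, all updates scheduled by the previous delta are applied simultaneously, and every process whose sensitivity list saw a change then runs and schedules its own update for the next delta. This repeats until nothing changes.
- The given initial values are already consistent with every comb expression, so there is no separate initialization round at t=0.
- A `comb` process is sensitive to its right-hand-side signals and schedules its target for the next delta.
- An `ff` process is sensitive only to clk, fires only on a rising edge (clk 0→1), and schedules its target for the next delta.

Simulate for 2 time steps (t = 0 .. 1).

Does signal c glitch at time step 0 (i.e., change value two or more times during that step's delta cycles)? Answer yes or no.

yes

t0.Δ0 clk=0 b=1 h=1 a=0 f=1 j=0 c=1 g=0 d=0
t0.Δ1 clk=1 b=1 h=1 a=0 f=1 j=0 c=1 g=0 d=0
t0.Δ2 clk=1 b=0 h=1 a=0 f=1 j=0 c=1 g=0 d=0
t0.Δ3 clk=1 b=0 h=1 a=1 f=1 j=0 c=0 g=0 d=0
t0.Δ4 clk=1 b=0 h=1 a=1 f=0 j=0 c=1 g=0 d=0
t0.Δ5 clk=1 b=0 h=1 a=1 f=1 j=0 c=1 g=0 d=0
t1.Δ0 clk=1 b=0 h=1 a=1 f=1 j=0 c=1 g=0 d=0
t1.Δ1 clk=0 b=0 h=1 a=1 f=1 j=0 c=1 g=0 d=0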